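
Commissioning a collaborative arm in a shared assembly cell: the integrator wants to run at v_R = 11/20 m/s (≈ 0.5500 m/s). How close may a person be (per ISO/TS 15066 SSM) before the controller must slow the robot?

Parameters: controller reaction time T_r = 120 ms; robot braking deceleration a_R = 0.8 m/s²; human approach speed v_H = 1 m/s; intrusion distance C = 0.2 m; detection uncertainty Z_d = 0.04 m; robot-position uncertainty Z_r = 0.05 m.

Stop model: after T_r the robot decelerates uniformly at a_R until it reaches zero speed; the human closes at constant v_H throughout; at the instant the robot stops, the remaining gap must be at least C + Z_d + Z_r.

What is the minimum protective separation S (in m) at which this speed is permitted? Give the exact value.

S_min = 21641/16000 m = 1.3526 m

T_s = v_R/a_R = (11/20)/(4/5) = 0.6875 s
robot in T_r: 0.5500·0.1200 = 0.0660 m
robot covers 0.5500·0.6875 − ½·0.8000·0.6875² = 0.1891 m while stopping
person approaches 1.0000·(0.1200+0.6875) = 0.8075 m
residual clearance needed = 0.2000+0.0400+0.0500 = 0.2900 m
S_min ≈ 0.0660+0.1891+0.8075+0.2900  ⇒  S_min = 21641/16000 m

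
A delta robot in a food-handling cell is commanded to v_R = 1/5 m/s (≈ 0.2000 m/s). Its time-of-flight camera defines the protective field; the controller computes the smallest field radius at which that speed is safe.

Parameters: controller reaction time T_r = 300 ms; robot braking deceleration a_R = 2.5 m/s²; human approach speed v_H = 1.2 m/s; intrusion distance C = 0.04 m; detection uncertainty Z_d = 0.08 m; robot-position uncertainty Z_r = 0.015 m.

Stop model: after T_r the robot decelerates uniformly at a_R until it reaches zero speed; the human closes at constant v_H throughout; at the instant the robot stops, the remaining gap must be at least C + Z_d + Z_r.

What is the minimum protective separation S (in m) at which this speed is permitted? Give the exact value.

T_s = v_R/a_R = (1/5)/(5/2) = 0.0800 s
reaction-phase robot travel = 0.2000·0.3000 = 0.0600 m
robot covers 0.2000·0.0800 − ½·2.5000·0.0800² = 0.0080 m while stopping
person approaches 1.2000·(0.3000+0.0800) = 0.4560 m
margins: 0.0400+0.0800+0.0150 = 0.1350 m
S_min ≈ 0.0600+0.0080+0.4560+0.1350  ⇒  S_min = 659/1000 m

S_min = 659/1000 m = 0.6590 m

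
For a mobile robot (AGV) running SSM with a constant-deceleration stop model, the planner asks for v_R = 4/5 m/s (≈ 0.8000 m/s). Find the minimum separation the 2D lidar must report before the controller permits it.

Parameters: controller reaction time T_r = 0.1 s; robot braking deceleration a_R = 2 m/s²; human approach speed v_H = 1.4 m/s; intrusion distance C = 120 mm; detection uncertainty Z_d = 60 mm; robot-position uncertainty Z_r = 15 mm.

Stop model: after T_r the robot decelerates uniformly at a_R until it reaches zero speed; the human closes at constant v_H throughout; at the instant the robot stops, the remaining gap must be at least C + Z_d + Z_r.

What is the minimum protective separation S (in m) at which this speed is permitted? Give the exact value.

braking lasts T_s = (4/5)/2 = 0.4000 s
robot in T_r: 0.8000·0.1000 = 0.0800 m
robot covers 0.8000·0.4000 − ½·2.0000·0.4000² = 0.1600 m while stopping
human closes 1.4000·0.5000 = 0.7000 m
margins: 0.1200+0.0600+0.0150 = 0.1950 m
S_min ≈ 0.0800+0.1600+0.7000+0.1950  ⇒  S_min = 227/200 m

S_min = 227/200 m = 1.1350 m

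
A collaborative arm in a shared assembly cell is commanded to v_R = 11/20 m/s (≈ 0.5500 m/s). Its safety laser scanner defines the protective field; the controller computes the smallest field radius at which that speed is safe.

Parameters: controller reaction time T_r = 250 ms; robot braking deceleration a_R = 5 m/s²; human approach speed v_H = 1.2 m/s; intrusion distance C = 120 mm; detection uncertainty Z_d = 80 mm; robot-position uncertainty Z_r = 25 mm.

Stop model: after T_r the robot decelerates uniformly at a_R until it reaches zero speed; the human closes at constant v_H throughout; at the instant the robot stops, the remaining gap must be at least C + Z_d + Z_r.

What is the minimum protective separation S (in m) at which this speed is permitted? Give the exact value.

braking lasts T_s = (11/20)/5 = 0.1100 s
reaction-phase robot travel = 0.5500·0.2500 = 0.1375 m
robot under decel: 0.5500²/(2·5.0000) = 0.0302 m
human closes 1.2000·0.3600 = 0.4320 m
C+Z_d+Z_r = 0.1200+0.0800+0.0250 = 0.2250 m
S_min ≈ 0.1375+0.0302+0.4320+0.2250  ⇒  S_min = 3299/4000 m

S_min = 3299/4000 m = 0.8247 m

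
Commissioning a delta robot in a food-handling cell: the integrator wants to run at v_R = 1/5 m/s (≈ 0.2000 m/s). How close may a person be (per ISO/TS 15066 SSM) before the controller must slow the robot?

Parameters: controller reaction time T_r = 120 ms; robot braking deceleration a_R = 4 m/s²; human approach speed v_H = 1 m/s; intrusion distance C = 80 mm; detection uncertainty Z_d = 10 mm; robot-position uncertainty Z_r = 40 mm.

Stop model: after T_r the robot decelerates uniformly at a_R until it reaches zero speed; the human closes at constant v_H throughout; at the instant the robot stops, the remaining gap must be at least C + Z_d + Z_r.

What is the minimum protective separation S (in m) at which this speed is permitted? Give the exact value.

T_s = v_R/a_R = (1/5)/4 = 0.0500 s
robot covers v_R·T_r = 0.2000·0.1200 = 0.0240 m before braking
braking distance = 0.2000²/(2·4.0000) = 0.0050 m
human closes 1.0000·0.1700 = 0.1700 m
residual clearance needed = 0.0800+0.0100+0.0400 = 0.1300 m
S_min ≈ 0.0240+0.0050+0.1700+0.1300  ⇒  S_min = 329/1000 m

S_min = 329/1000 m = 0.3290 m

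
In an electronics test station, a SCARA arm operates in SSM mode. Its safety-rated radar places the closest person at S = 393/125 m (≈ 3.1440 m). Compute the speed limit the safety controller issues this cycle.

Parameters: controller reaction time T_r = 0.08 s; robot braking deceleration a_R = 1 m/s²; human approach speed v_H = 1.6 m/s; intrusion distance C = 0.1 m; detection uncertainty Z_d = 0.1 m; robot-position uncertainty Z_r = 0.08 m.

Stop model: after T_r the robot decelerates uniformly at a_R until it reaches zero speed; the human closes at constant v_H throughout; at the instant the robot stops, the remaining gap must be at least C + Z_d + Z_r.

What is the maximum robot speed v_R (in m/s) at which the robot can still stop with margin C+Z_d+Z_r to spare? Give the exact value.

v_R_max = 6/5 m/s = 1.2000 m/s

at the boundary: (1/2)·v² + (42/25)·v + (-342/125) = 0
  disc = (42/25)² − 4·(1/2)·(-342/125) = 5184/625 ; √disc = 72/25
  v_R = (−(42/25) + 72/25) / (2·(1/2)) = 6/5 m/s
check:
T_s = v_R/a_R = (6/5)/1 = 1.2000 s
robot covers v_R·T_r = 1.2000·0.0800 = 0.0960 m before braking
braking distance = 1.2000²/(2·1.0000) = 0.7200 m
person approaches 1.6000·(0.0800+1.2000) = 2.0480 m
margins: 0.1000+0.1000+0.0800 = 0.2800 m
sum ≈ 0.0960+0.7200+2.0480+0.2800 ≈ 3.1440 m = S ✓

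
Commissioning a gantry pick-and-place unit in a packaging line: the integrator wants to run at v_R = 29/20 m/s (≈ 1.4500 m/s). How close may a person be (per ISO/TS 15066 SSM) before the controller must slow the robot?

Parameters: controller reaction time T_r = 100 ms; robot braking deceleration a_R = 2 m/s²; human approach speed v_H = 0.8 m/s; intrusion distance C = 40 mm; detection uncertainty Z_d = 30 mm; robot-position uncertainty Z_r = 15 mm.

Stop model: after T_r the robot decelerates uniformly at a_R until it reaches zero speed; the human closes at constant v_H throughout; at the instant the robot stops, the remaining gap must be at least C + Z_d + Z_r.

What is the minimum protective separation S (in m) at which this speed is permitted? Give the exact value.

braking lasts T_s = (29/20)/2 = 0.7250 s
robot in T_r: 1.4500·0.1000 = 0.1450 m
robot under decel: 1.4500²/(2·2.0000) = 0.5256 m
human over T_r+T_s: 0.8000·(0.1000+0.7250) = 0.6600 m
margins: 0.0400+0.0300+0.0150 = 0.0850 m
S_min ≈ 0.1450+0.5256+0.6600+0.0850  ⇒  S_min = 453/320 m

S_min = 453/320 m = 1.4156 m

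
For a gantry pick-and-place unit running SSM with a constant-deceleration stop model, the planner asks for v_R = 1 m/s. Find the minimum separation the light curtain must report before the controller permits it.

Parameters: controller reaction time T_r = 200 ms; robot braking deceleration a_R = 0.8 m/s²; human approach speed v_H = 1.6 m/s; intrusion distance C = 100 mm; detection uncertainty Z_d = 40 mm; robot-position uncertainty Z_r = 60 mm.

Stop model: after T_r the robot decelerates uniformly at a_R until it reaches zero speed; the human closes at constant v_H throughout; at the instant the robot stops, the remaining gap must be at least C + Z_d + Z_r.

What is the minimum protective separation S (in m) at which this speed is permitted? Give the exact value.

S_min = 669/200 m = 3.3450 m

braking lasts T_s = 1/(4/5) = 1.2500 s
robot covers v_R·T_r = 1.0000·0.2000 = 0.2000 m before braking
robot under decel: 1.0000²/(2·0.8000) = 0.6250 m
person approaches 1.6000·(0.2000+1.2500) = 2.3200 m
residual clearance needed = 0.1000+0.0400+0.0600 = 0.2000 m
S_min ≈ 0.2000+0.6250+2.3200+0.2000  ⇒  S_min = 669/200 m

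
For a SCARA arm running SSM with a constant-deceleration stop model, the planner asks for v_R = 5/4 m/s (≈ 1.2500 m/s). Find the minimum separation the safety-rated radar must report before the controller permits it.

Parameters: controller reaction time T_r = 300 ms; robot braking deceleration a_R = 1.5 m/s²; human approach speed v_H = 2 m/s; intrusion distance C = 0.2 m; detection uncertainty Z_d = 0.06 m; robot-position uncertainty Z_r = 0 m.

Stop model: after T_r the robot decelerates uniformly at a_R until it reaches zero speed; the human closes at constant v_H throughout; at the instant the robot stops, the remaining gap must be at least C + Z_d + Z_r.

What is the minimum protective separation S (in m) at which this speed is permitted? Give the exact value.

S_min = 1369/400 m = 3.4225 m

stop time T_s = (5/4)/(3/2) = 0.8333 s
robot in T_r: 1.2500·0.3000 = 0.3750 m
braking distance = 1.2500²/(2·1.5000) = 0.5208 m
person approaches 2.0000·(0.3000+0.8333) = 2.2667 m
C+Z_d+Z_r = 0.2000+0.0600+0.0000 = 0.2600 m
S_min ≈ 0.3750+0.5208+2.2667+0.2600  ⇒  S_min = 1369/400 m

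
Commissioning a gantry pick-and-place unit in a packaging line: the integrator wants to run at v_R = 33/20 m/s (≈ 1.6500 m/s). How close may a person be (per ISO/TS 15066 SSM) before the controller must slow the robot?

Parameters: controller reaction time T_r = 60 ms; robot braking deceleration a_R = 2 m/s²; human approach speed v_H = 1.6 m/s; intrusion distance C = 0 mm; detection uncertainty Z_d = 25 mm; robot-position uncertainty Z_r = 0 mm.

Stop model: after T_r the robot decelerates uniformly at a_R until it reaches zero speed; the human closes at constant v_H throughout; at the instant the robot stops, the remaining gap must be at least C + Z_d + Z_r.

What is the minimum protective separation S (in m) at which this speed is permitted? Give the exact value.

T_s = v_R/a_R = (33/20)/2 = 0.8250 s
robot in T_r: 1.6500·0.0600 = 0.0990 m
robot under decel: 1.6500²/(2·2.0000) = 0.6806 m
human closes 1.6000·0.8850 = 1.4160 m
margins: 0.0000+0.0250+0.0000 = 0.0250 m
S_min ≈ 0.0990+0.6806+1.4160+0.0250  ⇒  S_min = 3553/1600 m

S_min = 3553/1600 m = 2.2206 m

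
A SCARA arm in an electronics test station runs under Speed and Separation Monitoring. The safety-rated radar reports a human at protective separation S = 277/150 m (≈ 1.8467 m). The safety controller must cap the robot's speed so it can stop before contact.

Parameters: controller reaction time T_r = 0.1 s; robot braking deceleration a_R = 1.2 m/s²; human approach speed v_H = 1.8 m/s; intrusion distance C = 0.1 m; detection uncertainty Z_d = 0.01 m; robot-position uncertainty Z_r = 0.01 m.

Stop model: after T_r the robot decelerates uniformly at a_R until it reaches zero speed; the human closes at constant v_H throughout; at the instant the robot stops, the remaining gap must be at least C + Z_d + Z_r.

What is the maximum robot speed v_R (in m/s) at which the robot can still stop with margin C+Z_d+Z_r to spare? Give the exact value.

v_R_max = 4/5 m/s = 0.8000 m/s

quadratic (5/12)·v² + (8/5)·v + (-116/75) = 0
  disc = (8/5)² − 4·(5/12)·(-116/75) = 1156/225 ; √disc = 34/15
  v_R = (−(8/5) + 34/15) / (2·(5/12)) = 4/5 m/s
check:
stop time T_s = (4/5)/(6/5) = 0.6667 s
robot in T_r: 0.8000·0.1000 = 0.0800 m
braking distance = 0.8000²/(2·1.2000) = 0.2667 m
human over T_r+T_s: 1.8000·(0.1000+0.6667) = 1.3800 m
C+Z_d+Z_r = 0.1000+0.0100+0.0100 = 0.1200 m
sum ≈ 0.0800+0.2667+1.3800+0.1200 ≈ 1.8467 m = S ✓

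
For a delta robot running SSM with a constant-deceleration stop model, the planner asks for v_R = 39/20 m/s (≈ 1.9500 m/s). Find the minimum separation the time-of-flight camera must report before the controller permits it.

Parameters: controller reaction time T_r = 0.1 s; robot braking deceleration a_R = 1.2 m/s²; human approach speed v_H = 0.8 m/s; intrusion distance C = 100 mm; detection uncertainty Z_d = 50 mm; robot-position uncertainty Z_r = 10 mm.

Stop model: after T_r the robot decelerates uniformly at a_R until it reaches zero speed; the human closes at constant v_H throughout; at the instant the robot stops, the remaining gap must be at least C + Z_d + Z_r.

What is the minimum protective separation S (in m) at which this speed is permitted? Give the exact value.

S_min = 5311/1600 m = 3.3194 m

braking lasts T_s = (39/20)/(6/5) = 1.6250 s
reaction-phase robot travel = 1.9500·0.1000 = 0.1950 m
robot covers 1.9500·1.6250 − ½·1.2000·1.6250² = 1.5844 m while stopping
person approaches 0.8000·(0.1000+1.6250) = 1.3800 m
residual clearance needed = 0.1000+0.0500+0.0100 = 0.1600 m
S_min ≈ 0.1950+1.5844+1.3800+0.1600  ⇒  S_min = 5311/1600 m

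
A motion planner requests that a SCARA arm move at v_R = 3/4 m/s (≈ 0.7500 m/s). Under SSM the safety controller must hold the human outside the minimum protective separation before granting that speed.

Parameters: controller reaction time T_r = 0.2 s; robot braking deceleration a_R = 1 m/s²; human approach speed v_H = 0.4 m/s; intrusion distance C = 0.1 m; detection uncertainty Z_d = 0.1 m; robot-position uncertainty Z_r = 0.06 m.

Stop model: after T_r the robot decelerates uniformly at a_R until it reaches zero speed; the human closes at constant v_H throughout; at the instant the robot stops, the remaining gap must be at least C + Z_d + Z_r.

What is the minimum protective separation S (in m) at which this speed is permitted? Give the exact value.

braking lasts T_s = (3/4)/1 = 0.7500 s
reaction-phase robot travel = 0.7500·0.2000 = 0.1500 m
braking distance = 0.7500²/(2·1.0000) = 0.2812 m
human closes 0.4000·0.9500 = 0.3800 m
margins: 0.1000+0.1000+0.0600 = 0.2600 m
S_min ≈ 0.1500+0.2812+0.3800+0.2600  ⇒  S_min = 857/800 m

S_min = 857/800 m = 1.0713 m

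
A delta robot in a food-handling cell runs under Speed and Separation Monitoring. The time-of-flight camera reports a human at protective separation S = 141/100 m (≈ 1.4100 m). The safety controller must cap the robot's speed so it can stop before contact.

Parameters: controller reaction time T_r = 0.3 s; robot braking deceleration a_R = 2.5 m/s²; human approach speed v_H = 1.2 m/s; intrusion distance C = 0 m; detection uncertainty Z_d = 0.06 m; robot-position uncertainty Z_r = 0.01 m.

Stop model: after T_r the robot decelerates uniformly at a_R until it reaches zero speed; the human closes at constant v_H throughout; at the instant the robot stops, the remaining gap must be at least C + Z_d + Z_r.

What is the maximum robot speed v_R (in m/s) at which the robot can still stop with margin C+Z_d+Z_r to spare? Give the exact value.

v_R_max = 1 m/s = 1.0000 m/s

collect terms ⇒ (1/5)·v_R² + (39/50)·v_R + (-49/50) = 0
  disc = (39/50)² − 4·(1/5)·(-49/50) = 3481/2500 ; √disc = 59/50
  v_R = (−(39/50) + 59/50) / (2·(1/5)) = 1 m/s
check:
T_s = v_R/a_R = 1/(5/2) = 0.4000 s
robot in T_r: 1.0000·0.3000 = 0.3000 m
robot under decel: 1.0000²/(2·2.5000) = 0.2000 m
human over T_r+T_s: 1.2000·(0.3000+0.4000) = 0.8400 m
margins: 0.0000+0.0600+0.0100 = 0.0700 m
sum ≈ 0.3000+0.2000+0.8400+0.0700 ≈ 1.4100 m = S ✓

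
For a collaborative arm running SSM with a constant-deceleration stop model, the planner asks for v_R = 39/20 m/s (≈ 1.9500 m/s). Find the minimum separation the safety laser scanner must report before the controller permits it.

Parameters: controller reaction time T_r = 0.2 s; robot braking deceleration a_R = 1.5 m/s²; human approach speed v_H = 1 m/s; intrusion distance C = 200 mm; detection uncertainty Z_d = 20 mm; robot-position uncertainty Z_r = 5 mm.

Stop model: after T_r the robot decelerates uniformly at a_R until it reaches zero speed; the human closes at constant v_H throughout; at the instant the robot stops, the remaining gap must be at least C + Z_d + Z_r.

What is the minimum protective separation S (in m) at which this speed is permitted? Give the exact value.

S_min = 1353/400 m = 3.3825 m

stop time T_s = (39/20)/(3/2) = 1.3000 s
reaction-phase robot travel = 1.9500·0.2000 = 0.3900 m
robot covers 1.9500·1.3000 − ½·1.5000·1.3000² = 1.2675 m while stopping
human over T_r+T_s: 1.0000·(0.2000+1.3000) = 1.5000 m
C+Z_d+Z_r = 0.2000+0.0200+0.0050 = 0.2250 m
S_min ≈ 0.3900+1.2675+1.5000+0.2250  ⇒  S_min = 1353/400 m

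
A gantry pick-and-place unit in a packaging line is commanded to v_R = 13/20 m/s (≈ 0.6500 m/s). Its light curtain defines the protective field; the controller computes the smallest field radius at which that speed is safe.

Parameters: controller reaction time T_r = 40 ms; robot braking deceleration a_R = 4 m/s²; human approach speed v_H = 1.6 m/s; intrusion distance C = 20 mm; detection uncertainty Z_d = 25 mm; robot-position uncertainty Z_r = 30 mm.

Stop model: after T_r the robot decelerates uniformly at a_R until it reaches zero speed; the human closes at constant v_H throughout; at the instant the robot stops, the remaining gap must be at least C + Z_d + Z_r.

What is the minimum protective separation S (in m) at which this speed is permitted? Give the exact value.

stop time T_s = (13/20)/4 = 0.1625 s
robot covers v_R·T_r = 0.6500·0.0400 = 0.0260 m before braking
robot under decel: 0.6500²/(2·4.0000) = 0.0528 m
person approaches 1.6000·(0.0400+0.1625) = 0.3240 m
residual clearance needed = 0.0200+0.0250+0.0300 = 0.0750 m
S_min ≈ 0.0260+0.0528+0.3240+0.0750  ⇒  S_min = 1529/3200 m

S_min = 1529/3200 m = 0.4778 m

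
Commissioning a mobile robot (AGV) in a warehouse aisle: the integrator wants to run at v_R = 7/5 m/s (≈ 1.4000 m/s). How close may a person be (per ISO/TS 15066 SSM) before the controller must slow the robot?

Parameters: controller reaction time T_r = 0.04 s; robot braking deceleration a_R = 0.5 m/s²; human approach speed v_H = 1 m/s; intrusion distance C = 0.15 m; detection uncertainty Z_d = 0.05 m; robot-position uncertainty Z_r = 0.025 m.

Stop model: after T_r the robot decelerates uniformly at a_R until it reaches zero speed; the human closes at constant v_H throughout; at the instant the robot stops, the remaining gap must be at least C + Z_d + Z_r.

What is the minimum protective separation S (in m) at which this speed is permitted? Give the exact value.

S_min = 5081/1000 m = 5.0810 m

stop time T_s = (7/5)/(1/2) = 2.8000 s
robot covers v_R·T_r = 1.4000·0.0400 = 0.0560 m before braking
robot covers 1.4000·2.8000 − ½·0.5000·2.8000² = 1.9600 m while stopping
human over T_r+T_s: 1.0000·(0.0400+2.8000) = 2.8400 m
residual clearance needed = 0.1500+0.0500+0.0250 = 0.2250 m
S_min ≈ 0.0560+1.9600+2.8400+0.2250  ⇒  S_min = 5081/1000 m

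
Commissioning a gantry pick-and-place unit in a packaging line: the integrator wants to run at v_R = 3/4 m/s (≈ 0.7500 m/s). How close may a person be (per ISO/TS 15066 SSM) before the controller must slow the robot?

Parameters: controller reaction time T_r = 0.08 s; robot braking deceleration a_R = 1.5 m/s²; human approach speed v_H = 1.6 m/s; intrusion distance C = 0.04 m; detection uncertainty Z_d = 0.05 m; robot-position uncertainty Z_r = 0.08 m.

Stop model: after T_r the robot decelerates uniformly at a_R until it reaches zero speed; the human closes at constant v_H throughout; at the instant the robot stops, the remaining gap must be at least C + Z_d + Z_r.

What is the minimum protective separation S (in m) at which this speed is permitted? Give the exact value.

S_min = 2691/2000 m = 1.3455 m

T_s = v_R/a_R = (3/4)/(3/2) = 0.5000 s
robot covers v_R·T_r = 0.7500·0.0800 = 0.0600 m before braking
braking distance = 0.7500²/(2·1.5000) = 0.1875 m
person approaches 1.6000·(0.0800+0.5000) = 0.9280 m
C+Z_d+Z_r = 0.0400+0.0500+0.0800 = 0.1700 m
S_min ≈ 0.0600+0.1875+0.9280+0.1700  ⇒  S_min = 2691/2000 m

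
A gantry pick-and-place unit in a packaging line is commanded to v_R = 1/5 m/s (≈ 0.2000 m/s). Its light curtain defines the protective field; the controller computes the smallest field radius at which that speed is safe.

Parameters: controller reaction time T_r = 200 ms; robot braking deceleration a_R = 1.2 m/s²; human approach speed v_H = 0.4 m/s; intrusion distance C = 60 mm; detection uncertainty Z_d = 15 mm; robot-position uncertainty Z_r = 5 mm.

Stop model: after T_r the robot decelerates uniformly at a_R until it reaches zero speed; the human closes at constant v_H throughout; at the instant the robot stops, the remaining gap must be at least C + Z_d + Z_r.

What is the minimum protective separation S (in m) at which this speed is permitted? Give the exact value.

T_s = v_R/a_R = (1/5)/(6/5) = 0.1667 s
robot covers v_R·T_r = 0.2000·0.2000 = 0.0400 m before braking
braking distance = 0.2000²/(2·1.2000) = 0.0167 m
person approaches 0.4000·(0.2000+0.1667) = 0.1467 m
C+Z_d+Z_r = 0.0600+0.0150+0.0050 = 0.0800 m
S_min ≈ 0.0400+0.0167+0.1467+0.0800  ⇒  S_min = 17/60 m

S_min = 17/60 m = 0.2833 m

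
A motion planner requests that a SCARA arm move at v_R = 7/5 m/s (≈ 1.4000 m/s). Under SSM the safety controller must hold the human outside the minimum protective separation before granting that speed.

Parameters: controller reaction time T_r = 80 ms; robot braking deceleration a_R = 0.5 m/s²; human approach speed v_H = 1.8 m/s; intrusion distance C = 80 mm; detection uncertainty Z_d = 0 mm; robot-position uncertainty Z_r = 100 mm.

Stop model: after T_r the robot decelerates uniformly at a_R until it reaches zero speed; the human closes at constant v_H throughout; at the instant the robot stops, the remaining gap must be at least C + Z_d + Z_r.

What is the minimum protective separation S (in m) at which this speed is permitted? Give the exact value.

S_min = 1859/250 m = 7.4360 m

braking lasts T_s = (7/5)/(1/2) = 2.8000 s
robot covers v_R·T_r = 1.4000·0.0800 = 0.1120 m before braking
robot under decel: 1.4000²/(2·0.5000) = 1.9600 m
human closes 1.8000·2.8800 = 5.1840 m
C+Z_d+Z_r = 0.0800+0.0000+0.1000 = 0.1800 m
S_min ≈ 0.1120+1.9600+5.1840+0.1800  ⇒  S_min = 1859/250 m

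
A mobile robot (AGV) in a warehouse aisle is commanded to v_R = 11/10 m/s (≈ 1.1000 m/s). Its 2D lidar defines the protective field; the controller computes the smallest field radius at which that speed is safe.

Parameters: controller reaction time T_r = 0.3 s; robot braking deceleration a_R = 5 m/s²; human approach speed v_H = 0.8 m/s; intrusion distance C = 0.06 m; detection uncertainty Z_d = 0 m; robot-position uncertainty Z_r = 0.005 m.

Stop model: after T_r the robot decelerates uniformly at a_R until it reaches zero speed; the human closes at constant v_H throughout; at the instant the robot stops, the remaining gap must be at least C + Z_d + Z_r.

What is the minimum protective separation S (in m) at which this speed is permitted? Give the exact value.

S_min = 233/250 m = 0.9320 m

braking lasts T_s = (11/10)/5 = 0.2200 s
reaction-phase robot travel = 1.1000·0.3000 = 0.3300 m
robot covers 1.1000·0.2200 − ½·5.0000·0.2200² = 0.1210 m while stopping
person approaches 0.8000·(0.3000+0.2200) = 0.4160 m
residual clearance needed = 0.0600+0.0000+0.0050 = 0.0650 m
S_min ≈ 0.3300+0.1210+0.4160+0.0650  ⇒  S_min = 233/250 m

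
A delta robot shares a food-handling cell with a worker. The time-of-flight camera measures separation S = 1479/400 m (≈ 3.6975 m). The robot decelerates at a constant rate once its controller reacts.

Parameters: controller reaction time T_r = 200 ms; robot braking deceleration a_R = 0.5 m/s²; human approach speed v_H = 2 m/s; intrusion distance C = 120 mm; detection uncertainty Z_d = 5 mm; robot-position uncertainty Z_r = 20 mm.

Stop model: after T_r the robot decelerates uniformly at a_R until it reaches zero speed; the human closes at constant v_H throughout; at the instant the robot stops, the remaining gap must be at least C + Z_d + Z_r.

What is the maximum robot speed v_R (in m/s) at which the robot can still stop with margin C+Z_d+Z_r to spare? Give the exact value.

v_R_max = 13/20 m/s = 0.6500 m/s

at the boundary: (1)·v² + (21/5)·v + (-1261/400) = 0
  disc = (21/5)² − 4·(1)·(-1261/400) = 121/4 ; √disc = 11/2
  v_R = (−(21/5) + 11/2) / (2·(1)) = 13/20 m/s
check:
stop time T_s = (13/20)/(1/2) = 1.3000 s
robot covers v_R·T_r = 0.6500·0.2000 = 0.1300 m before braking
robot under decel: 0.6500²/(2·0.5000) = 0.4225 m
human over T_r+T_s: 2.0000·(0.2000+1.3000) = 3.0000 m
residual clearance needed = 0.1200+0.0050+0.0200 = 0.1450 m
sum ≈ 0.1300+0.4225+3.0000+0.1450 ≈ 3.6975 m = S ✓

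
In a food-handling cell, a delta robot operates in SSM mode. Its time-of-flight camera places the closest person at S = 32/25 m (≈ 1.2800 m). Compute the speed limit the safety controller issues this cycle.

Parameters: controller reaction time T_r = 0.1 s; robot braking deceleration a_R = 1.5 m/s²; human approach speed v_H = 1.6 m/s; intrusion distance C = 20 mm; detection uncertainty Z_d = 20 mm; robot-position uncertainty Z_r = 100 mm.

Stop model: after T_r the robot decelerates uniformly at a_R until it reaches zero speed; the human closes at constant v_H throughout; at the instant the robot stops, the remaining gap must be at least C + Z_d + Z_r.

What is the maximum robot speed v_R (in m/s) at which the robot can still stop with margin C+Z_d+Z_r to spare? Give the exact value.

v_R_max = 7/10 m/s = 0.7000 m/s

at the boundary: (1/3)·v² + (7/6)·v + (-49/50) = 0
  disc = (7/6)² − 4·(1/3)·(-49/50) = 2401/900 ; √disc = 49/30
  v_R = (−(7/6) + 49/30) / (2·(1/3)) = 7/10 m/s
check:
stop time T_s = (7/10)/(3/2) = 0.4667 s
reaction-phase robot travel = 0.7000·0.1000 = 0.0700 m
braking distance = 0.7000²/(2·1.5000) = 0.1633 m
person approaches 1.6000·(0.1000+0.4667) = 0.9067 m
C+Z_d+Z_r = 0.0200+0.0200+0.1000 = 0.1400 m
sum ≈ 0.0700+0.1633+0.9067+0.1400 ≈ 1.2800 m = S ✓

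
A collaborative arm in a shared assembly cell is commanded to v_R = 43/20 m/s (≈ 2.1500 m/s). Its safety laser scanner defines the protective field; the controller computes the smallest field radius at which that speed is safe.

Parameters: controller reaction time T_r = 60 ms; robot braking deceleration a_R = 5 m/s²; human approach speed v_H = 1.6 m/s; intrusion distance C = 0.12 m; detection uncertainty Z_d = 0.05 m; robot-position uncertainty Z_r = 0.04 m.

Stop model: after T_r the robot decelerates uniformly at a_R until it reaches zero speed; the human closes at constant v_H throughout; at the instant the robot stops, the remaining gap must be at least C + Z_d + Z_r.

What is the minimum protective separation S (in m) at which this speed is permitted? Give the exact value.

S_min = 6341/4000 m = 1.5853 m

T_s = v_R/a_R = (43/20)/5 = 0.4300 s
robot in T_r: 2.1500·0.0600 = 0.1290 m
robot covers 2.1500·0.4300 − ½·5.0000·0.4300² = 0.4622 m while stopping
person approaches 1.6000·(0.0600+0.4300) = 0.7840 m
residual clearance needed = 0.1200+0.0500+0.0400 = 0.2100 m
S_min ≈ 0.1290+0.4622+0.7840+0.2100  ⇒  S_min = 6341/4000 m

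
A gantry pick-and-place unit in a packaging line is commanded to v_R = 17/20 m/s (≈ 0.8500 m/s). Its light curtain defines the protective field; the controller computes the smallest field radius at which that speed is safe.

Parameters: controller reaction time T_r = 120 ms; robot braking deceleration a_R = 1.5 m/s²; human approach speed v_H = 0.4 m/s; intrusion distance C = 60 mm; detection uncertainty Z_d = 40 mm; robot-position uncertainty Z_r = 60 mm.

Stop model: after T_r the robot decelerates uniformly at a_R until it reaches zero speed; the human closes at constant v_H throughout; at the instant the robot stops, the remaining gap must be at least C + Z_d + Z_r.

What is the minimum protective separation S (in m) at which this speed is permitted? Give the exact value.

braking lasts T_s = (17/20)/(3/2) = 0.5667 s
robot covers v_R·T_r = 0.8500·0.1200 = 0.1020 m before braking
robot under decel: 0.8500²/(2·1.5000) = 0.2408 m
person approaches 0.4000·(0.1200+0.5667) = 0.2747 m
residual clearance needed = 0.0600+0.0400+0.0600 = 0.1600 m
S_min ≈ 0.1020+0.2408+0.2747+0.1600  ⇒  S_min = 311/400 m

S_min = 311/400 m = 0.7775 m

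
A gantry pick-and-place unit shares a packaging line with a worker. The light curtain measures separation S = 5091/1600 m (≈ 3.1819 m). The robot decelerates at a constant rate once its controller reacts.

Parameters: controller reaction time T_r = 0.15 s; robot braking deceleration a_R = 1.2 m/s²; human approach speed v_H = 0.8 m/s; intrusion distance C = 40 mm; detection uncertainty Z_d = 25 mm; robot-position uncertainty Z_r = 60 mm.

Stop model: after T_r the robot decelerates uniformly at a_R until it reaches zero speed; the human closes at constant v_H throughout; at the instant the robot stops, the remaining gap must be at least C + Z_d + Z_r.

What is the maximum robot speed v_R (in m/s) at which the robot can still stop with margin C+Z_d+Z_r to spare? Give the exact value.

v_R_max = 37/20 m/s = 1.8500 m/s

at the boundary: (5/12)·v² + (49/60)·v + (-4699/1600) = 0
  disc = (49/60)² − 4·(5/12)·(-4699/1600) = 80089/14400 ; √disc = 283/120
  v_R = (−(49/60) + 283/120) / (2·(5/12)) = 37/20 m/s
check:
braking lasts T_s = (37/20)/(6/5) = 1.5417 s
reaction-phase robot travel = 1.8500·0.1500 = 0.2775 m
robot under decel: 1.8500²/(2·1.2000) = 1.4260 m
human over T_r+T_s: 0.8000·(0.1500+1.5417) = 1.3533 m
margins: 0.0400+0.0250+0.0600 = 0.1250 m
sum ≈ 0.2775+1.4260+1.3533+0.1250 ≈ 3.1819 m = S ✓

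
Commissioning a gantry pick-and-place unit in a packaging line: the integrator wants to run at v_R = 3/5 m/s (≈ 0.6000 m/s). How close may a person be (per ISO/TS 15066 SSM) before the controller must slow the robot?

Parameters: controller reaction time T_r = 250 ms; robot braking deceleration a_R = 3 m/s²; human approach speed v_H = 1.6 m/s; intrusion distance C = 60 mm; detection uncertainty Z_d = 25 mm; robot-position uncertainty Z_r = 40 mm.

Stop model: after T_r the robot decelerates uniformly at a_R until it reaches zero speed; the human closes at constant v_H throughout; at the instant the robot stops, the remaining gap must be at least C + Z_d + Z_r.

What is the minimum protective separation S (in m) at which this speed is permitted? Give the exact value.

S_min = 211/200 m = 1.0550 m

T_s = v_R/a_R = (3/5)/3 = 0.2000 s
robot covers v_R·T_r = 0.6000·0.2500 = 0.1500 m before braking
robot covers 0.6000·0.2000 − ½·3.0000·0.2000² = 0.0600 m while stopping
human closes 1.6000·0.4500 = 0.7200 m
margins: 0.0600+0.0250+0.0400 = 0.1250 m
S_min ≈ 0.1500+0.0600+0.7200+0.1250  ⇒  S_min = 211/200 m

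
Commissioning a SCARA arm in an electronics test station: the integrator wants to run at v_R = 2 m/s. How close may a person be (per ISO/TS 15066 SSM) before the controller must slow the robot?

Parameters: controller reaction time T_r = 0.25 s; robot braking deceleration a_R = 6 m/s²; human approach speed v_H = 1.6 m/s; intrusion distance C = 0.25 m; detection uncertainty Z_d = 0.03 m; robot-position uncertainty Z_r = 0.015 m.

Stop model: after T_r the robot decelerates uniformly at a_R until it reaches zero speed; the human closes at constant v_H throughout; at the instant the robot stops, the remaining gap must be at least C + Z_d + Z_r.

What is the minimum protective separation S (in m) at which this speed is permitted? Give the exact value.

S_min = 1237/600 m = 2.0617 m

T_s = v_R/a_R = 2/6 = 0.3333 s
robot covers v_R·T_r = 2.0000·0.2500 = 0.5000 m before braking
braking distance = 2.0000²/(2·6.0000) = 0.3333 m
human closes 1.6000·0.5833 = 0.9333 m
residual clearance needed = 0.2500+0.0300+0.0150 = 0.2950 m
S_min ≈ 0.5000+0.3333+0.9333+0.2950  ⇒  S_min = 1237/600 m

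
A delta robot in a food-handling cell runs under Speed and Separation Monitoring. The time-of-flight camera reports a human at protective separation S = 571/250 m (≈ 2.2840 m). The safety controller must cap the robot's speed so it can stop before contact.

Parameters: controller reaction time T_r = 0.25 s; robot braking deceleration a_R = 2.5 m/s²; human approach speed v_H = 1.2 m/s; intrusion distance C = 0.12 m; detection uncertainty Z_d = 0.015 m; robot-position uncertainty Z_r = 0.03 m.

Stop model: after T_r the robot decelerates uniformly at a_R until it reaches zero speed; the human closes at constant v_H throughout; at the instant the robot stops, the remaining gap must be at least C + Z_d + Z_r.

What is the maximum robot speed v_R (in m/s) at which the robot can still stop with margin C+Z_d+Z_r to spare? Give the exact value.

v_R_max = 17/10 m/s = 1.7000 m/s

collect terms ⇒ (1/5)·v_R² + (73/100)·v_R + (-1819/1000) = 0
  disc = (73/100)² − 4·(1/5)·(-1819/1000) = 19881/10000 ; √disc = 141/100
  v_R = (−(73/100) + 141/100) / (2·(1/5)) = 17/10 m/s
check:
stop time T_s = (17/10)/(5/2) = 0.6800 s
robot covers v_R·T_r = 1.7000·0.2500 = 0.4250 m before braking
robot under decel: 1.7000²/(2·2.5000) = 0.5780 m
human closes 1.2000·0.9300 = 1.1160 m
margins: 0.1200+0.0150+0.0300 = 0.1650 m
sum ≈ 0.4250+0.5780+1.1160+0.1650 ≈ 2.2840 m = S ✓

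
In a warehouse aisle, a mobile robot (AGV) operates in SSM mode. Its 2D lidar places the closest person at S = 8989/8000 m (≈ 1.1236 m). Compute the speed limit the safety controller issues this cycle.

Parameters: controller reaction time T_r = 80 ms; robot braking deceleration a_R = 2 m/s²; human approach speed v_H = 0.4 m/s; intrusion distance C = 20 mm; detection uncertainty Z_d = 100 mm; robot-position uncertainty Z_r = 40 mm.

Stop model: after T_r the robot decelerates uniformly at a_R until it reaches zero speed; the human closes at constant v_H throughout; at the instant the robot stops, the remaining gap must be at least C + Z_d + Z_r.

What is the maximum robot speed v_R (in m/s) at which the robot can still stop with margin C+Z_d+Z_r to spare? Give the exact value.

at the boundary: (1/4)·v² + (7/25)·v + (-7453/8000) = 0
  disc = (7/25)² − 4·(1/4)·(-7453/8000) = 40401/40000 ; √disc = 201/200
  v_R = (−(7/25) + 201/200) / (2·(1/4)) = 29/20 m/s
check:
braking lasts T_s = (29/20)/2 = 0.7250 s
robot covers v_R·T_r = 1.4500·0.0800 = 0.1160 m before braking
robot covers 1.4500·0.7250 − ½·2.0000·0.7250² = 0.5256 m while stopping
human over T_r+T_s: 0.4000·(0.0800+0.7250) = 0.3220 m
residual clearance needed = 0.0200+0.1000+0.0400 = 0.1600 m
sum ≈ 0.1160+0.5256+0.3220+0.1600 ≈ 1.1236 m = S ✓

v_R_max = 29/20 m/s = 1.4500 m/s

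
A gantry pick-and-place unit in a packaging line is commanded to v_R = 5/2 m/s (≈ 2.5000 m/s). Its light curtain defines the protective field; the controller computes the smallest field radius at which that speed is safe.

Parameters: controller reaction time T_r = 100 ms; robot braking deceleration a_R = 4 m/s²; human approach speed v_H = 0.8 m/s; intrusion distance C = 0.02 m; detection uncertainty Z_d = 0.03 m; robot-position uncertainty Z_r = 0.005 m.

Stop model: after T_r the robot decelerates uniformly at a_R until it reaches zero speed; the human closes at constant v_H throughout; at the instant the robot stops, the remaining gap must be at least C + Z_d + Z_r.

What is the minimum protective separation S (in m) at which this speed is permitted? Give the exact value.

S_min = 1333/800 m = 1.6663 m

braking lasts T_s = (5/2)/4 = 0.6250 s
reaction-phase robot travel = 2.5000·0.1000 = 0.2500 m
braking distance = 2.5000²/(2·4.0000) = 0.7812 m
person approaches 0.8000·(0.1000+0.6250) = 0.5800 m
residual clearance needed = 0.0200+0.0300+0.0050 = 0.0550 m
S_min ≈ 0.2500+0.7812+0.5800+0.0550  ⇒  S_min = 1333/800 m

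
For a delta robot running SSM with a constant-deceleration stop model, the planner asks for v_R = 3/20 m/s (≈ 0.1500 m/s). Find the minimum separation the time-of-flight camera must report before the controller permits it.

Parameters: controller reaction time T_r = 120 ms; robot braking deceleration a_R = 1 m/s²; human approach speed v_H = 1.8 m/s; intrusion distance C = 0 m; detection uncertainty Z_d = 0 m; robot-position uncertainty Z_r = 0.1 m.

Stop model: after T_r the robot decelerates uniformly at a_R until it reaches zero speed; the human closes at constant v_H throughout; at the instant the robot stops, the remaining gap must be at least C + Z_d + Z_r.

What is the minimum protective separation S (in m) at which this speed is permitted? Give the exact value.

S_min = 2461/4000 m = 0.6152 m

braking lasts T_s = (3/20)/1 = 0.1500 s
reaction-phase robot travel = 0.1500·0.1200 = 0.0180 m
robot covers 0.1500·0.1500 − ½·1.0000·0.1500² = 0.0112 m while stopping
human closes 1.8000·0.2700 = 0.4860 m
residual clearance needed = 0.0000+0.0000+0.1000 = 0.1000 m
S_min ≈ 0.0180+0.0112+0.4860+0.1000  ⇒  S_min = 2461/4000 m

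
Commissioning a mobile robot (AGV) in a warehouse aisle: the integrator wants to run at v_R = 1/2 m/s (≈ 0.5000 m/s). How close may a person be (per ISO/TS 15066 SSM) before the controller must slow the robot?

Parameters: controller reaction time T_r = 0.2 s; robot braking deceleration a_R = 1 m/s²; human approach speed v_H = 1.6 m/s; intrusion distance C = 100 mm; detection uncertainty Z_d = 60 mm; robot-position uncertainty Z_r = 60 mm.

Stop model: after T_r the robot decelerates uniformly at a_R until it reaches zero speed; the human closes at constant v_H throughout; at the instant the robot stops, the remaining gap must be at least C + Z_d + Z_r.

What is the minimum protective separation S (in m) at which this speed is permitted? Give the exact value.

braking lasts T_s = (1/2)/1 = 0.5000 s
reaction-phase robot travel = 0.5000·0.2000 = 0.1000 m
robot under decel: 0.5000²/(2·1.0000) = 0.1250 m
human over T_r+T_s: 1.6000·(0.2000+0.5000) = 1.1200 m
margins: 0.1000+0.0600+0.0600 = 0.2200 m
S_min ≈ 0.1000+0.1250+1.1200+0.2200  ⇒  S_min = 313/200 m

S_min = 313/200 m = 1.5650 m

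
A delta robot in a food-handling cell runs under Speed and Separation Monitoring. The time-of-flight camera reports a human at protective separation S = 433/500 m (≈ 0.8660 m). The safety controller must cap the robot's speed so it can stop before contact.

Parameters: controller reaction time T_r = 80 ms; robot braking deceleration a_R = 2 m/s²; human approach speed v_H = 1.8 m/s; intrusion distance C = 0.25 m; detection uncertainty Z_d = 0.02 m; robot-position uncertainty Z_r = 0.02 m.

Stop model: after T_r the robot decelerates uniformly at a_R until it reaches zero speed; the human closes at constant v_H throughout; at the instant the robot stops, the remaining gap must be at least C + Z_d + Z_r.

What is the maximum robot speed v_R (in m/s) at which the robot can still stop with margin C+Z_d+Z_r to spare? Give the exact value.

v_R_max = 2/5 m/s = 0.4000 m/s

quadratic (1/4)·v² + (49/50)·v + (-54/125) = 0
  disc = (49/50)² − 4·(1/4)·(-54/125) = 3481/2500 ; √disc = 59/50
  v_R = (−(49/50) + 59/50) / (2·(1/4)) = 2/5 m/s
check:
stop time T_s = (2/5)/2 = 0.2000 s
reaction-phase robot travel = 0.4000·0.0800 = 0.0320 m
robot under decel: 0.4000²/(2·2.0000) = 0.0400 m
human closes 1.8000·0.2800 = 0.5040 m
margins: 0.2500+0.0200+0.0200 = 0.2900 m
sum ≈ 0.0320+0.0400+0.5040+0.2900 ≈ 0.8660 m = S ✓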